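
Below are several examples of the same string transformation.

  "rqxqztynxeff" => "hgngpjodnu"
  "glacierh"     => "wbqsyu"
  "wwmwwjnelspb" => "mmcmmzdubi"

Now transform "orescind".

Looking at the pairs, the operation is to shift every letter 10 places backward in the alphabet (wrapping around), then delete the last 2 characters.
"orescind" → "ehuisydt" → "ehuisy".
(Check on "glacierh": → "wbqsyuhx" → "wbqsyu" ✓)

ehuisy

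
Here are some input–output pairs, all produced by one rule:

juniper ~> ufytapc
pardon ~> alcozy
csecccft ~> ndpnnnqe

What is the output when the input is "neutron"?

In each case the input is transformed by: shift every letter 11 places forward in the alphabet (wrapping around).
"neutron" → "ypfeczy".

ypfeczy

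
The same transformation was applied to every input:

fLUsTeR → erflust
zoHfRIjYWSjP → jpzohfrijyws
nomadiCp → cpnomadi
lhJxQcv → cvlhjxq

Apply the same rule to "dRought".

htdroug

Looking at the pairs, the operation is to move the last 2 characters to the front (rotate right by 2), then convert every letter to lowercase.
Applying both steps to "dRought": "htdRoug", then "htdroug".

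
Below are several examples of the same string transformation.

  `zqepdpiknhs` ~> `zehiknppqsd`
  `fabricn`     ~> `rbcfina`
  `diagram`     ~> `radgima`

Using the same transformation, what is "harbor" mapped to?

In each case the input is transformed by: sort the characters into alphabetical order, then swap the first and last characters.
For "harbor", step one produces "abhorr"; step two turns that into "rbhora".

rbhora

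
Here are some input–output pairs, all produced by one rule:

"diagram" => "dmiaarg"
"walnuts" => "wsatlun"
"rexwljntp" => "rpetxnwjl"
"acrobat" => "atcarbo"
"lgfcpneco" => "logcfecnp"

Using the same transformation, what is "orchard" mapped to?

Each output is the input with this applied: take characters alternately from the front and the back (1st, last, 2nd, 2nd-last, ...).
Applying that to "orchard" gives "odrrcah".

odrrcah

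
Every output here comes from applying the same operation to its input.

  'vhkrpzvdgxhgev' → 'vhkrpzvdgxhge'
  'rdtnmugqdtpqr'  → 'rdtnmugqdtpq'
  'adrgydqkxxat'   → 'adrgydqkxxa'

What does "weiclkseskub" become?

weiclksesku

The rule is to delete the last character.
Doing the same to "weiclkseskub": "weiclksesku".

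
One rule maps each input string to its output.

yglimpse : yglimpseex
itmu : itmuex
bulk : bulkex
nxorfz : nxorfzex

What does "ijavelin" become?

Rule — append "ex".
For "ijavelin" the result is "ijavelinex".

ijavelinex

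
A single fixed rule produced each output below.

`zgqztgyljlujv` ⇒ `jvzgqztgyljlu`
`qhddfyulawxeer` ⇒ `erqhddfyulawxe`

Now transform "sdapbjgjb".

The pattern: move the last 2 characters to the front (rotate right by 2).
On "sdapbjgjb" that produces "jbsdapbjg".

jbsdapbjg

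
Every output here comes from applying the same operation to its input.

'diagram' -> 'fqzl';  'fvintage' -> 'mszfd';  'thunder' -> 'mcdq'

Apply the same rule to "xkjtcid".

The rule is to shift every letter 1 place backward in the alphabet (wrapping around), then delete the first 3 characters.
On "xkjtcid": the first step gives "wjisbhc", and the second then gives "sbhc".

sbhc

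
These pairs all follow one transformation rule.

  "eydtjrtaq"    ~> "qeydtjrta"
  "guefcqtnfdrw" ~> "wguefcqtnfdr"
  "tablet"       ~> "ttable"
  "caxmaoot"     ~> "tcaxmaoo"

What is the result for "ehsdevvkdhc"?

What's happening: move the last character to the front.
Doing the same to "ehsdevvkdhc": "cehsdevvkdh".

cehsdevvkdh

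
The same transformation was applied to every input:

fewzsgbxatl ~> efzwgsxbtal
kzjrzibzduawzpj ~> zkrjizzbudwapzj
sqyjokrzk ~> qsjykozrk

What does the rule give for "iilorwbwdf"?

iiolwrwbfd

Rule — swap each adjacent pair of characters (1↔2, 3↔4, ...).
So "iilorwbwdf" becomes "iiolwrwbfd".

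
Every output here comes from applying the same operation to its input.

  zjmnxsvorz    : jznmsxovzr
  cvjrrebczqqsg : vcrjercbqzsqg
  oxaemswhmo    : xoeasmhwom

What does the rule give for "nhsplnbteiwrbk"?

hnpsnltbierwkb

The rule is to swap each adjacent pair of characters (1↔2, 3↔4, ...).
So "nhsplnbteiwrbk" becomes "hnpsnltbierwkb".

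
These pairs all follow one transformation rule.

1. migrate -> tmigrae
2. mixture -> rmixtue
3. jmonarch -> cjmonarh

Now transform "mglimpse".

Looking at the pairs, the operation is to move the last character to the front, then swap the first and last characters.
So "mglimpse" becomes "smglimpe".

smglimpe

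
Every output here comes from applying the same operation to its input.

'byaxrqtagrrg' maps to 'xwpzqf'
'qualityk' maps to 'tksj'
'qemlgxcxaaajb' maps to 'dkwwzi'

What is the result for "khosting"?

What's happening: keep every other character starting from the second (positions 2nd, 4th, 6th, ...), then shift every letter 1 place backward in the alphabet (wrapping around).
So "khosting" becomes "grhf".

grhf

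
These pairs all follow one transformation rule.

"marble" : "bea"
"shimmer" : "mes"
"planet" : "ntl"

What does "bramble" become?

Each output is the input with this applied: move the first 2 characters to the end (rotate left by 2), then keep every other character starting from the second (positions 2nd, 4th, 6th, ...).
For "bramble" the result is "mlb".

mlb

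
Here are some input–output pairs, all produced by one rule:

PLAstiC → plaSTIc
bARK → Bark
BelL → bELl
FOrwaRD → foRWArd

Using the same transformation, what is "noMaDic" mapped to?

Each output is the input with this applied: flip the case of every letter.
"noMaDic" → "NOmAdIC".

NOmAdIC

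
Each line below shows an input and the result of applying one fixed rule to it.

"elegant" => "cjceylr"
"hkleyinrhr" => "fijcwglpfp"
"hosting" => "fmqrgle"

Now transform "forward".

Looking at the pairs, the operation is to shift every letter 2 places backward in the alphabet (wrapping around).
For "forward" the result is "dmpuypb".

dmpuypb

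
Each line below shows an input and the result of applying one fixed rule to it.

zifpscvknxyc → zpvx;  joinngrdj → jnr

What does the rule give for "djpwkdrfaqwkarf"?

dwrqa

The rule is to keep one character in every 3, starting at position 1 (positions 1st, 4th, 7th, ...).
"djpwkdrfaqwkarf" → "dwrqa".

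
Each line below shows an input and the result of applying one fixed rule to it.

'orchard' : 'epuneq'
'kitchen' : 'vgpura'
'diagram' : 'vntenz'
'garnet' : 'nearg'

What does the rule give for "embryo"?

In each case the input is transformed by: shift every letter 13 places forward in the alphabet (wrapping around) — i.e. ROT13, then delete the first character.
Starting from "embryo": after the first operation, "rzoelb"; after the second, "zoelb".

zoelb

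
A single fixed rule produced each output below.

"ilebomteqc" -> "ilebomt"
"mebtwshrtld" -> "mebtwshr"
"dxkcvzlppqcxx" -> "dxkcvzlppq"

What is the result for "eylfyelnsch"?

eylfyeln

Each output is the input with this applied: delete the last 3 characters.
So "eylfyelnsch" becomes "eylfyeln".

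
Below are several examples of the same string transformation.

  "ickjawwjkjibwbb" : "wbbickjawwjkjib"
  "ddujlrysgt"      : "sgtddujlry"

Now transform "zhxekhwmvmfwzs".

wzszhxekhwmvmf

Rule — move the last 3 characters to the front (rotate right by 3).
Doing the same to "zhxekhwmvmfwzs": "wzszhxekhwmvmf".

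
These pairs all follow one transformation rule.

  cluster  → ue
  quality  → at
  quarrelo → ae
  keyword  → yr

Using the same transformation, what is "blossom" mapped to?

The pattern: keep one character in every 3, starting at position 3 (positions 3rd, 6th, 9th, ...).
So "blossom" becomes "oo".

oo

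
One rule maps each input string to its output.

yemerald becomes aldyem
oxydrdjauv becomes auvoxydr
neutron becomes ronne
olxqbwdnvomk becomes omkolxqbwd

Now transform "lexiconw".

The pattern: move the last 3 characters to the front (rotate right by 3), then delete the last 2 characters.
So "lexiconw" becomes "onwlex".
(Check on "olxqbwdnvomk": → "omkolxqbwdnv" → "omkolxqbwd" ✓)

onwlex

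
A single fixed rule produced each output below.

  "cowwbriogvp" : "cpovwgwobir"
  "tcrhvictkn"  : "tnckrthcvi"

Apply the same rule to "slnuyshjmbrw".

Rule — take characters alternately from the front and the back (1st, last, 2nd, 2nd-last, ...).
"slnuyshjmbrw" → "swlrnbumyjsh".

swlrnbumyjsh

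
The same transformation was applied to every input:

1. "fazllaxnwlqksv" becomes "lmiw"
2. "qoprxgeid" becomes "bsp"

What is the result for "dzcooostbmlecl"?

The transformation: keep one character in every 3, starting at position 3 (positions 3rd, 6th, 9th, ...), then shift every letter 12 places forward in the alphabet (wrapping around).
On "dzcooostbmlecl": the first step gives "cobe", and the second then gives "oanq".

oanq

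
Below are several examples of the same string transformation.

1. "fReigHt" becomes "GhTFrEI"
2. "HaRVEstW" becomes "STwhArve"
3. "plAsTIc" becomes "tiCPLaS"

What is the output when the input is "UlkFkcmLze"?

Each output is the input with this applied: move the last 3 characters to the front (rotate right by 3), then flip the case of every letter.
Starting from "UlkFkcmLze": after the first operation, "LzeUlkFkcm"; after the second, "lZEuLKfKCM".

lZEuLKfKCM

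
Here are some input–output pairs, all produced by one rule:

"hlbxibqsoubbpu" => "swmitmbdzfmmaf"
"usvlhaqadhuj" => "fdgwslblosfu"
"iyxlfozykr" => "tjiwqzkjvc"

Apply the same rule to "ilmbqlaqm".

Rule — shift every letter 11 places forward in the alphabet (wrapping around).
So "ilmbqlaqm" becomes "twxmbwlbx".

twxmbwlbx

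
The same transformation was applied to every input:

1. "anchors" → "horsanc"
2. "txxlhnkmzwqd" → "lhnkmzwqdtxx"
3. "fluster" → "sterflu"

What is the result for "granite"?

nitegra

The transformation: move the first 3 characters to the end (rotate left by 3).
Applying that to "granite" gives "nitegra".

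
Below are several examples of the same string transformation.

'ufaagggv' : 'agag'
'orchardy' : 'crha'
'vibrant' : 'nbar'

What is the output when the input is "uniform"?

riof

Looking at the pairs, the operation is to take characters alternately from the front and the back (1st, last, 2nd, 2nd-last, ...), then keep only the last 4 characters.
So "uniform" becomes "riof".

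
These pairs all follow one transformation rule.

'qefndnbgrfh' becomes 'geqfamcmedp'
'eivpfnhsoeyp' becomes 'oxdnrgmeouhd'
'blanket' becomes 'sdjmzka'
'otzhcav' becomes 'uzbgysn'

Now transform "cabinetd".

csdmhazb

The pattern: shift every letter 1 place backward in the alphabet (wrapping around), then reverse the string.
On "cabinetd" that produces "csdmhazb".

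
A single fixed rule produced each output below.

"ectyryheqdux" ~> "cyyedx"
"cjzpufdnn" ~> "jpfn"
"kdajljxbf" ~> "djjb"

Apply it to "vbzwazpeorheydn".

The transformation: keep every other character starting from the second (positions 2nd, 4th, 6th, ...).
"vbzwazpeorheydn" → "bwzered".

bwzered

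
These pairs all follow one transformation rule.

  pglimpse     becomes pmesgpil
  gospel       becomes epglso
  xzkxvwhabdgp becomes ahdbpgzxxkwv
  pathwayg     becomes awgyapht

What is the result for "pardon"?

The rule is to swap the front and back halves of the string, then swap each adjacent pair of characters (1↔2, 3↔4, ...).
On "pardon": the first step gives "donpar", and the second then gives "odpnra".

odpnra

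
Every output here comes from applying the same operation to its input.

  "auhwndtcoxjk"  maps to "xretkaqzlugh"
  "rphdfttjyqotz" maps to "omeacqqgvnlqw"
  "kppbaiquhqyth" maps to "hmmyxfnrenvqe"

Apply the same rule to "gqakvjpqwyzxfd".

The transformation: shift every letter 3 places backward in the alphabet (wrapping around).
On "gqakvjpqwyzxfd" that produces "dnxhsgmntvwuca".

dnxhsgmntvwuca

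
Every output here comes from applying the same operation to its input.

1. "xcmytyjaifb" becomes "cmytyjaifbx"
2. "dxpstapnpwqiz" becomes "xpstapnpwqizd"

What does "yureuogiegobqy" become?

ureuogiegobqyy

The pattern: move the first character to the end.
So "yureuogiegobqy" becomes "ureuogiegobqyy".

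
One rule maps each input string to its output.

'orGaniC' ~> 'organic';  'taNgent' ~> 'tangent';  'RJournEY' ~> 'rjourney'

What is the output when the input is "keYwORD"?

keyword

In each case the input is transformed by: convert every letter to lowercase.
For "keYwORD" the result is "keyword".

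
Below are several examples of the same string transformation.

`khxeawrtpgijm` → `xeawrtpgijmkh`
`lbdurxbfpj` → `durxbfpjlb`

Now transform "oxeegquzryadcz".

eegquzryadczox

Rule — move the first 2 characters to the end (rotate left by 2).
So "oxeegquzryadcz" becomes "eegquzryadczox".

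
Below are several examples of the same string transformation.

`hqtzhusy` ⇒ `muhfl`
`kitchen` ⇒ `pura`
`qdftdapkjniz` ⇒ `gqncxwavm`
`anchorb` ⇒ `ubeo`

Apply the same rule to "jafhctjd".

upgwq

The transformation: delete the first 3 characters, then shift every letter 13 places forward in the alphabet (wrapping around) — i.e. ROT13.
"jafhctjd" → "upgwq".
(Check on "anchorb": → "horb" → "ubeo" ✓)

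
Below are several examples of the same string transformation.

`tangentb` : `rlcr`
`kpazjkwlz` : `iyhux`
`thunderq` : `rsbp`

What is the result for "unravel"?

sptj

What's happening: shift every letter 2 places backward in the alphabet (wrapping around), then keep every other character starting from the first (positions 1st, 3rd, 5th, ...).
Applying both steps to "unravel": "slpytcj", then "sptj".
(Check on "thunderq": → "rfslbcpo" → "rsbp" ✓)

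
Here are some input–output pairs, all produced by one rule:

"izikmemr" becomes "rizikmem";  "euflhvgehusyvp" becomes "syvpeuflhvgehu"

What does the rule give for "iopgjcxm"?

miopgjcx

Each output is the input with this applied: move the first 3 characters to the end (rotate left by 3), then swap the front and back halves of the string.
For "iopgjcxm", step one produces "gjcxmiop"; step two turns that into "miopgjcx".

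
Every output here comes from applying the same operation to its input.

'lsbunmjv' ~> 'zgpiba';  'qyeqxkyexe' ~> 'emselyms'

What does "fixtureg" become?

twlhif

Rule — delete the last 2 characters, then shift every letter 12 places backward in the alphabet (wrapping around).
Starting from "fixtureg": after the first operation, "fixtur"; after the second, "twlhif".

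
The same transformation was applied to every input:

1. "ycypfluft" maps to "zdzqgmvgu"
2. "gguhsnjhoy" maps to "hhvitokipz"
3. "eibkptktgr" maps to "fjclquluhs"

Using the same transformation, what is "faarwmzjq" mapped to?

What's happening: shift every letter 1 place forward in the alphabet (wrapping around).
For "faarwmzjq" the result is "gbbsxnakr".

gbbsxnakr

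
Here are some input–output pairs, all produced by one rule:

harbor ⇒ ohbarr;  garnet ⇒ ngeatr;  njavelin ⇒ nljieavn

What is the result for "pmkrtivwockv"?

vtrpomkkicwv

Rule — sort the characters into reverse alphabetical order, then move the first 2 characters to the end (rotate left by 2).
Starting from "pmkrtivwockv": after the first operation, "wvvtrpomkkic"; after the second, "vtrpomkkicwv".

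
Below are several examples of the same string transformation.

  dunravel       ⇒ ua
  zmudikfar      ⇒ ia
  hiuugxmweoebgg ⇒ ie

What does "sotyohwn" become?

oo

The rule is to keep one character in every 3, starting at position 2 (positions 2nd, 5th, 8th, ...), then keep only the vowels.
On "sotyohwn": the first step gives "oon", and the second then gives "oo".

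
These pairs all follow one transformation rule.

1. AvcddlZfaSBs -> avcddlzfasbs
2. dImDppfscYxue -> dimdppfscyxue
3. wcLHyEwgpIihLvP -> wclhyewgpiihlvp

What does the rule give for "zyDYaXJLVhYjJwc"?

What's happening: convert every letter to lowercase.
On "zyDYaXJLVhYjJwc" that produces "zydyaxjlvhyjjwc".

zydyaxjlvhyjjwc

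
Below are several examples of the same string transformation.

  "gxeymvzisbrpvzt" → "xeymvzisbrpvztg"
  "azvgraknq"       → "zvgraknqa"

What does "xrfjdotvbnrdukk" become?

rfjdotvbnrdukkx

The transformation: move the first character to the end.
For "xrfjdotvbnrdukk" the result is "rfjdotvbnrdukkx".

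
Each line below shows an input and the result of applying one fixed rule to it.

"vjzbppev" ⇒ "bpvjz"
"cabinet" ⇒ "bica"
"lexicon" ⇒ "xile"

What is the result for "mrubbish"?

Looking at the pairs, the operation is to delete the last 3 characters, then move the last 2 characters to the front (rotate right by 2).
For "mrubbish", step one produces "mrubb"; step two turns that into "bbmru".
(Check on "vjzbppev": → "vjzbp" → "bpvjz" ✓)

bbmru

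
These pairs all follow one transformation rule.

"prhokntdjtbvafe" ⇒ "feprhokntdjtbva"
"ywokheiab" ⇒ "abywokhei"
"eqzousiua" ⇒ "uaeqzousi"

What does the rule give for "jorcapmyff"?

Looking at the pairs, the operation is to move the last 2 characters to the front (rotate right by 2).
Applying that to "jorcapmyff" gives "ffjorcapmy".

ffjorcapmy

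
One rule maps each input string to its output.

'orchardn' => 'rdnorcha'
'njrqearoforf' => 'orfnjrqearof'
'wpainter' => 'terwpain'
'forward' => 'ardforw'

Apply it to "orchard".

The pattern: move the last 3 characters to the front (rotate right by 3).
"orchard" → "ardorch".

ardorch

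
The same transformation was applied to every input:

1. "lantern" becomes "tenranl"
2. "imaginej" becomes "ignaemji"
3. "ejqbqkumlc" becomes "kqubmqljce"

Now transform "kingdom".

The rule is to take characters alternately from the front and the back (1st, last, 2nd, 2nd-last, ...), then reverse the string.
Working it through for "kingdom": intermediate "kmiondg", final "gdnoimk".

gdnoimk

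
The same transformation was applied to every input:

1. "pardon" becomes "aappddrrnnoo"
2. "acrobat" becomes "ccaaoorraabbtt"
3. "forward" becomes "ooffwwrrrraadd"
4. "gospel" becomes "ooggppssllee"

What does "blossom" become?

llbbssoooossmm

In each case the input is transformed by: swap each adjacent pair of characters (1↔2, 3↔4, ...), then double every character.
"blossom" → "lbsoosm" → "llbbssoooossmm".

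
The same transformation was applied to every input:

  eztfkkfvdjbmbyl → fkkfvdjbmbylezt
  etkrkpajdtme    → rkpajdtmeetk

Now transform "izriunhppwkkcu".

What's happening: move the first 3 characters to the end (rotate left by 3).
For "izriunhppwkkcu" the result is "iunhppwkkcuizr".

iunhppwkkcuizr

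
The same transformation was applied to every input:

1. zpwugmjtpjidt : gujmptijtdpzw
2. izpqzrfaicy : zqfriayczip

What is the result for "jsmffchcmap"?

The pattern: move the first 3 characters to the end (rotate left by 3), then swap each adjacent pair of characters (1↔2, 3↔4, ...).
Applying both steps to "jsmffchcmap": "ffchcmapjsm", then "ffhcmcpasjm".
(Check on "zpwugmjtpjidt": → "ugmjtpjidtzpw" → "gujmptijtdpzw" ✓)

ffhcmcpasjm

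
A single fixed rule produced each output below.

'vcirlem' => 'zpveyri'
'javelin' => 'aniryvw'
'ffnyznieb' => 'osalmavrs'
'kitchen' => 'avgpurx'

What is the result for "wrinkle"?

revaxyj

Each output is the input with this applied: swap the first and last characters, then shift every letter 13 places forward in the alphabet (wrapping around) — i.e. ROT13.
For "wrinkle", step one produces "erinklw"; step two turns that into "revaxyj".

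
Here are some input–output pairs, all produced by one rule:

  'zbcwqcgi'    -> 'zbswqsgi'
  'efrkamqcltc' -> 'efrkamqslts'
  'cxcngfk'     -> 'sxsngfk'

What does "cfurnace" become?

sfurnase

Looking at the pairs, the operation is to replace every "c" with "s".
Applying that to "cfurnace" gives "sfurnase".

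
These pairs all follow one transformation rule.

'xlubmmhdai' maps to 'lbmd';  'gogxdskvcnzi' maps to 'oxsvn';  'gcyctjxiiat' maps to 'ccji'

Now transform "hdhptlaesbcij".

The transformation: delete the last 2 characters, then keep every other character starting from the second (positions 2nd, 4th, 6th, ...).
Applying that to "hdhptlaesbcij" gives "dpleb".
(Check on "gcyctjxiiat": → "gcyctjxii" → "ccji" ✓)

dpleb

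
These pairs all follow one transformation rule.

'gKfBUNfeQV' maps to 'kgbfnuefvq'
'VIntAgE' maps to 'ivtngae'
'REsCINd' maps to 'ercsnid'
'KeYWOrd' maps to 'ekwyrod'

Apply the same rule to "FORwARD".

The rule is to swap each adjacent pair of characters (1↔2, 3↔4, ...), then convert every letter to lowercase.
Applying that to "FORwARD" gives "ofwrrad".

ofwrrad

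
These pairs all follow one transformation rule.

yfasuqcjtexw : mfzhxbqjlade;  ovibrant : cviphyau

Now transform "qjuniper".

qxubwpyl

The rule is to shift every letter 7 places forward in the alphabet (wrapping around), then swap each adjacent pair of characters (1↔2, 3↔4, ...).
Applying that to "qjuniper" gives "qxubwpyl".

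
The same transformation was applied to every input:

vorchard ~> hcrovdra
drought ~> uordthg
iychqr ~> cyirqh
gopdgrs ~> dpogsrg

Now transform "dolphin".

plodnih

The rule is to reverse the string, then move the first 3 characters to the end (rotate left by 3).
Applying both steps to "dolphin": "nihplod", then "plodnih".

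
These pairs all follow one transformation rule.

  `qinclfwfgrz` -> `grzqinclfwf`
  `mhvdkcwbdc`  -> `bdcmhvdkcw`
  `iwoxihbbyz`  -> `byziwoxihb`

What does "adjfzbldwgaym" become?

aymadjfzbldwg

The rule is to move the last 3 characters to the front (rotate right by 3).
"adjfzbldwgaym" → "aymadjfzbldwg".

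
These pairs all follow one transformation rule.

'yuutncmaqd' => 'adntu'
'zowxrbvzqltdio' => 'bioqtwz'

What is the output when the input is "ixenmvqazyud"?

aemqvy

Each output is the input with this applied: sort the characters into alphabetical order, then keep every other character starting from the first (positions 1st, 3rd, 5th, ...).
Applying both steps to "ixenmvqazyud": "adeimnquvxyz", then "aemqvy".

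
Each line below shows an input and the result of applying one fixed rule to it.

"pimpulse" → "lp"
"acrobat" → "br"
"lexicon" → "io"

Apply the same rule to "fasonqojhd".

fnq

What's happening: sort the characters into alphabetical order, then keep one character in every 3, starting at position 3 (positions 3rd, 6th, 9th, ...).
On "fasonqojhd": the first step gives "adfhjnooqs", and the second then gives "fnq".
(Check on "pimpulse": → "eilmppsu" → "lp" ✓)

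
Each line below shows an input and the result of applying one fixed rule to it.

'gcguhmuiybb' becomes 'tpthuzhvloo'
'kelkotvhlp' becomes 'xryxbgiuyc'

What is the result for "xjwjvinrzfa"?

kwjwivaemsn

Each output is the input with this applied: shift every letter 13 places forward in the alphabet (wrapping around) — i.e. ROT13.
For "xjwjvinrzfa" the result is "kwjwivaemsn".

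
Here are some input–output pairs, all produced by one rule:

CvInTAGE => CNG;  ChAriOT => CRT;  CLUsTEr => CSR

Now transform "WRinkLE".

Each output is the input with this applied: keep one character in every 3, starting at position 1 (positions 1st, 4th, 7th, ...), then convert every letter to uppercase.
Doing the same to "WRinkLE": "WNE".

WNE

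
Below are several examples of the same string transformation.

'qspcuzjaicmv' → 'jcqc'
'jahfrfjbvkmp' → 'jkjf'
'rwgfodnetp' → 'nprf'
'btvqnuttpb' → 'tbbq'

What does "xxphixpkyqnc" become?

pqxh

The rule is to keep one character in every 3, starting at position 1 (positions 1st, 4th, 7th, ...), then move the last 2 characters to the front (rotate right by 2).
For "xxphixpkyqnc", step one produces "xhpq"; step two turns that into "pqxh".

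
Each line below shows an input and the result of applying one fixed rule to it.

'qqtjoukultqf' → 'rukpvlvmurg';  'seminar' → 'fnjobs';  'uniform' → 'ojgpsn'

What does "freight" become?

sfjhiu

Rule — delete the first character, then shift every letter 1 place forward in the alphabet (wrapping around).
Starting from "freight": after the first operation, "reight"; after the second, "sfjhiu".
(Check on "qqtjoukultqf": → "qtjoukultqf" → "rukpvlvmurg" ✓)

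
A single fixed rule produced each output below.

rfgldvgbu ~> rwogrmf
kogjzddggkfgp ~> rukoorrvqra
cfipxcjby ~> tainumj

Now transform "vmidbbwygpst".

The rule is to delete the first 2 characters, then shift every letter 11 places forward in the alphabet (wrapping around).
"vmidbbwygpst" → "idbbwygpst" → "tommhjrade".

tommhjrade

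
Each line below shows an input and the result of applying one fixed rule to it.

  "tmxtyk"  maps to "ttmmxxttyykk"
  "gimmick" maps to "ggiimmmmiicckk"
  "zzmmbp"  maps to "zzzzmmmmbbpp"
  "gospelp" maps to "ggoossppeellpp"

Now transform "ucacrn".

uuccaaccrrnn

In each case the input is transformed by: double every character.
For "ucacrn" the result is "uuccaaccrrnn".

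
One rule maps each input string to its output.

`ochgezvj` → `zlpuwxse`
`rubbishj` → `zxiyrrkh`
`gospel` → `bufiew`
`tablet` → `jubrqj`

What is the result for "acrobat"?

The pattern: shift every letter 10 places backward in the alphabet (wrapping around), then reverse the string.
On "acrobat": the first step gives "qsherqj", and the second then gives "jqrehsq".

jqrehsq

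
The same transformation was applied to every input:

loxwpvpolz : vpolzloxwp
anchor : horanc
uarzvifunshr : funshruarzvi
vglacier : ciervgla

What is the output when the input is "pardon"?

What's happening: swap the front and back halves of the string.
Doing the same to "pardon": "donpar".

donpar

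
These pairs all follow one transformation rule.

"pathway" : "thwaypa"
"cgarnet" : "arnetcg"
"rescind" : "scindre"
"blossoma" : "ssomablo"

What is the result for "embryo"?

mbryoe

In each case the input is transformed by: move the last 3 characters to the front (rotate right by 3), then move the last 2 characters to the front (rotate right by 2).
Working it through for "embryo": intermediate "ryoemb", final "mbryoe".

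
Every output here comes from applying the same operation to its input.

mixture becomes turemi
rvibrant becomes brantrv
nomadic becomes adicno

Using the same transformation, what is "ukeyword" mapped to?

What's happening: move the first 2 characters to the end (rotate left by 2), then delete the first character.
"ukeyword" → "eyworduk" → "yworduk".

yworduk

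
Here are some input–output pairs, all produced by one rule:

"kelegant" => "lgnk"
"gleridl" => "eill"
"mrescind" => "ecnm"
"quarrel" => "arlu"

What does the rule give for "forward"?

The rule is to move the first 2 characters to the end (rotate left by 2), then keep every other character starting from the first (positions 1st, 3rd, 5th, ...).
"forward" → "rado".

rado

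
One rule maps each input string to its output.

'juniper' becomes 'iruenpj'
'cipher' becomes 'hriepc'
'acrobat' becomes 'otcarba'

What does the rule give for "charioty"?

Each output is the input with this applied: take characters alternately from the front and the back (1st, last, 2nd, 2nd-last, ...), then swap the first and last characters.
Applying that to "charioty" gives "iyhtaorc".

iyhtaorc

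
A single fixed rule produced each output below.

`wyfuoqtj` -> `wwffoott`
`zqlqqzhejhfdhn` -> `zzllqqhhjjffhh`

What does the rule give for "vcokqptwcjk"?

vvooqqttcckk

Looking at the pairs, the operation is to keep every other character starting from the first (positions 1st, 3rd, 5th, ...), then double every character.
Starting from "vcokqptwcjk": after the first operation, "voqtck"; after the second, "vvooqqttcckk".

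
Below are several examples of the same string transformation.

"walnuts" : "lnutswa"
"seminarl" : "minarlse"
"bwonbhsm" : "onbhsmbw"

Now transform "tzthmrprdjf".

thmrprdjftz

The transformation: move the first 2 characters to the end (rotate left by 2).
For "tzthmrprdjf" the result is "thmrprdjftz".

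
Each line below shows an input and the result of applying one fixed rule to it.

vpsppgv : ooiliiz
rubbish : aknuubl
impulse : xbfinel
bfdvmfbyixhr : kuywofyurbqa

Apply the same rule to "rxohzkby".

What's happening: move the last character to the front, then shift every letter 7 places backward in the alphabet (wrapping around).
On "rxohzkby": the first step gives "yrxohzkb", and the second then gives "rkqhasdu".
(Check on "bfdvmfbyixhr": → "rbfdvmfbyixh" → "kuywofyurbqa" ✓)

rkqhasdu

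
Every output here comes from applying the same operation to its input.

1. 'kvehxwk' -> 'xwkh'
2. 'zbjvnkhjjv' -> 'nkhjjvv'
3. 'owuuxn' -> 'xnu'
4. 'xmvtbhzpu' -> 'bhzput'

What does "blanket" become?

ketn

What's happening: delete the first 3 characters, then move the first character to the end.
Starting from "blanket": after the first operation, "nket"; after the second, "ketn".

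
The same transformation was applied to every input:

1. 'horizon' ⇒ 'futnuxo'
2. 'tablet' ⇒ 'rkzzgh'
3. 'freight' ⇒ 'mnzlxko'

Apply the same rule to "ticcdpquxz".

What's happening: move the last 3 characters to the front (rotate right by 3), then shift every letter 6 places forward in the alphabet (wrapping around).
"ticcdpquxz" → "uxzticcdpq" → "adfzoiijvw".

adfzoiijvw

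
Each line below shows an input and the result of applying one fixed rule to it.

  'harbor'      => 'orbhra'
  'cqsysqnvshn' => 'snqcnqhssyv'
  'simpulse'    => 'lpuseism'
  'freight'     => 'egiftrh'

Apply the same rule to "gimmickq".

The pattern: take characters alternately from the front and the back (1st, last, 2nd, 2nd-last, ...), then move the last 3 characters to the front (rotate right by 3).
"gimmickq" → "gqikmcmi" → "cmigqikm".
(Check on "freight": → "ftrhegi" → "egiftrh" ✓)

cmigqikm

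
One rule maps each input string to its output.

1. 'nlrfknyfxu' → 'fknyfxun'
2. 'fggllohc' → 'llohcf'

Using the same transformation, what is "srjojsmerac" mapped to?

ojsmeracs

The rule is to move the first character to the end, then delete the first 2 characters.
So "srjojsmerac" becomes "ojsmeracs".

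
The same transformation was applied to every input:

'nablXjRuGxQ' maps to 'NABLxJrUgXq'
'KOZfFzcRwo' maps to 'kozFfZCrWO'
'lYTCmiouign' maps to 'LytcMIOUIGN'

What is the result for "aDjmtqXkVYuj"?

What's happening: flip the case of every letter.
So "aDjmtqXkVYuj" becomes "AdJMTQxKvyUJ".

AdJMTQxKvyUJ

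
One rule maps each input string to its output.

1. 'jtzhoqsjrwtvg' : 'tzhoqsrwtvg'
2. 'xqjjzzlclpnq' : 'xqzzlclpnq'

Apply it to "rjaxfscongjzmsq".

In each case the input is transformed by: remove every "j".
"rjaxfscongjzmsq" → "raxfscongzmsq".

raxfscongzmsq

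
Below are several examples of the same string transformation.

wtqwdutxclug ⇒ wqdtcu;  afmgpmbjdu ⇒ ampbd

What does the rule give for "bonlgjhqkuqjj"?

What's happening: keep every other character starting from the first (positions 1st, 3rd, 5th, ...).
Doing the same to "bonlgjhqkuqjj": "bnghkqj".

bnghkqj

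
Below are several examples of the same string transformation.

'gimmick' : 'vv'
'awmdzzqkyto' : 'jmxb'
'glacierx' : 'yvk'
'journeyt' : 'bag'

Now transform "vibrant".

The rule is to shift every letter 13 places forward in the alphabet (wrapping around) — i.e. ROT13, then keep one character in every 3, starting at position 2 (positions 2nd, 5th, 8th, ...).
"vibrant" → "ivoenag" → "vn".

vn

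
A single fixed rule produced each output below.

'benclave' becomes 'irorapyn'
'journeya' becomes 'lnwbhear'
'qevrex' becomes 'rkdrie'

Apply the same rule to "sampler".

refnzcy

Looking at the pairs, the operation is to shift every letter 13 places forward in the alphabet (wrapping around) — i.e. ROT13, then move the last 2 characters to the front (rotate right by 2).
Working it through for "sampler": intermediate "fnzcyre", final "refnzcy".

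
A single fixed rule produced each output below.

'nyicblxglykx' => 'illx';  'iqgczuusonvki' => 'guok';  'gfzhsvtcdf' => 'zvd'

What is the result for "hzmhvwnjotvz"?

Each output is the input with this applied: keep one character in every 3, starting at position 3 (positions 3rd, 6th, 9th, ...).
Doing the same to "hzmhvwnjotvz": "mwoz".

mwoz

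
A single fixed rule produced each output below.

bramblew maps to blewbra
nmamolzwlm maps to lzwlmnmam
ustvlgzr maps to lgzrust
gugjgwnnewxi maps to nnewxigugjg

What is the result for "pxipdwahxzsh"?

ahxzshpxipd

Each output is the input with this applied: swap the front and back halves of the string, then delete the last character.
Working it through for "pxipdwahxzsh": intermediate "ahxzshpxipdw", final "ahxzshpxipd".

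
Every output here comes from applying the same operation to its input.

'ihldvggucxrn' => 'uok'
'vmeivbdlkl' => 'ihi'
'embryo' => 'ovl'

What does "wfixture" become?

Each output is the input with this applied: shift every letter 3 places backward in the alphabet (wrapping around), then keep only the last 3 characters.
Applying both steps to "wfixture": "tcfuqrob", then "rob".

rob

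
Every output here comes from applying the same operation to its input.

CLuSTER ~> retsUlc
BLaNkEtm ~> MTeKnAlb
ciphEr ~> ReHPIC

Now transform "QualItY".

yTiLAUq

Each output is the input with this applied: reverse the string, then flip the case of every letter.
Working it through for "QualItY": intermediate "YtIlauQ", final "yTiLAUq".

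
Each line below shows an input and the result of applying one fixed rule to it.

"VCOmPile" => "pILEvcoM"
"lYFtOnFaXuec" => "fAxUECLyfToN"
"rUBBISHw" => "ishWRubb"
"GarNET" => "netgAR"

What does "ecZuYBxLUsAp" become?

XluSaPECzUyb

Rule — flip the case of every letter, then swap the front and back halves of the string.
Starting from "ecZuYBxLUsAp": after the first operation, "ECzUybXluSaP"; after the second, "XluSaPECzUyb".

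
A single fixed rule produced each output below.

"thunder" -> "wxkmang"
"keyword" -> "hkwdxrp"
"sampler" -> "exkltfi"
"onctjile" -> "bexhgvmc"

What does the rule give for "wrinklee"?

The rule is to shift every letter 7 places backward in the alphabet (wrapping around), then move the last 3 characters to the front (rotate right by 3).
Starting from "wrinklee": after the first operation, "pkbgdexx"; after the second, "exxpkbgd".
(Check on "thunder": → "mangwxk" → "wxkmang" ✓)

exxpkbgd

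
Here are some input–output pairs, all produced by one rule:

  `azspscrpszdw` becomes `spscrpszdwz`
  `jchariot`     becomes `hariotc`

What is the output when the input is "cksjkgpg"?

sjkgpgk

Each output is the input with this applied: delete the first character, then move the first character to the end.
For "cksjkgpg", step one produces "ksjkgpg"; step two turns that into "sjkgpgk".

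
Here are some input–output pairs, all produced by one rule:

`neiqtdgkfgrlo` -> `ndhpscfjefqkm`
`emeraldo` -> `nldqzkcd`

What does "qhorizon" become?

Each output is the input with this applied: swap the first and last characters, then shift every letter 1 place backward in the alphabet (wrapping around).
"qhorizon" → "nhorizoq" → "mgnqhynp".

mgnqhynp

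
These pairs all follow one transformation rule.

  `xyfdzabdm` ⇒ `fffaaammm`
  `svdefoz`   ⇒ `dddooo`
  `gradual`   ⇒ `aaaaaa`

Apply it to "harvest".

rrrsss

In each case the input is transformed by: keep one character in every 3, starting at position 3 (positions 3rd, 6th, 9th, ...), then repeat every character 3 times.
For "harvest", step one produces "rs"; step two turns that into "rrrsss".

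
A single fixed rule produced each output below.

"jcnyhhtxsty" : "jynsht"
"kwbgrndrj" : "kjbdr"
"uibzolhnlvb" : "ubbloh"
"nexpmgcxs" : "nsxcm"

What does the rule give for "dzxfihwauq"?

duxwi

Rule — keep every other character starting from the first (positions 1st, 3rd, 5th, ...), then take characters alternately from the front and the back (1st, last, 2nd, 2nd-last, ...).
On "dzxfihwauq": the first step gives "dxiwu", and the second then gives "duxwi".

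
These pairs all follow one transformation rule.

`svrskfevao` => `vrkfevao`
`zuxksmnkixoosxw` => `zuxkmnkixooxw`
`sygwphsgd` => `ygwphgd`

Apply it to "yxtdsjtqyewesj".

yxtdjtqyewej

The transformation: remove every "s".
Applying that to "yxtdsjtqyewesj" gives "yxtdjtqyewej".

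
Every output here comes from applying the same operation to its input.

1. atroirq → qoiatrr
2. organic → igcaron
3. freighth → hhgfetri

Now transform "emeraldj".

Looking at the pairs, the operation is to sort the characters into reverse alphabetical order, then move the first 3 characters to the end (rotate left by 3).
For "emeraldj" the result is "jeedarml".

jeedarml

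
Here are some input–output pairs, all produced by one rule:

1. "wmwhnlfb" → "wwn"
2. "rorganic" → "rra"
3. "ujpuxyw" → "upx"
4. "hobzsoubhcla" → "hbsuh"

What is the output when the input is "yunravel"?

The pattern: delete the last 2 characters, then keep every other character starting from the first (positions 1st, 3rd, 5th, ...).
"yunravel" → "yunrav" → "yna".
(Check on "hobzsoubhcla": → "hobzsoubhc" → "hbsuh" ✓)

yna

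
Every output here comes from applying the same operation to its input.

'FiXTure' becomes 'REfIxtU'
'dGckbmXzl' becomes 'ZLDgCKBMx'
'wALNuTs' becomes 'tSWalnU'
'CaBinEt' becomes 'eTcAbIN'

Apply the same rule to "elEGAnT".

What's happening: move the last 2 characters to the front (rotate right by 2), then flip the case of every letter.
For "elEGAnT", step one produces "nTelEGA"; step two turns that into "NtELega".

NtELega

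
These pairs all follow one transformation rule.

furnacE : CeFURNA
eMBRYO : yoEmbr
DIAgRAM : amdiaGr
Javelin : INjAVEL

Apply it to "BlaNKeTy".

tYbLAnkE

Looking at the pairs, the operation is to flip the case of every letter, then move the last 2 characters to the front (rotate right by 2).
"BlaNKeTy" → "bLAnkEtY" → "tYbLAnkE".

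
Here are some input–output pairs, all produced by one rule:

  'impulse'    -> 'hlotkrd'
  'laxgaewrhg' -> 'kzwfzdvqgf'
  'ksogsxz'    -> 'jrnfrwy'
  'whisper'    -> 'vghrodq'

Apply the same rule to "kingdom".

The rule is to shift every letter 1 place backward in the alphabet (wrapping around).
Applying that to "kingdom" gives "jhmfcnl".

jhmfcnl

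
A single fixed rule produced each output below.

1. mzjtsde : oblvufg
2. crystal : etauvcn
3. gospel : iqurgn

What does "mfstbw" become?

ohuvdy

The pattern: shift every letter 2 places forward in the alphabet (wrapping around).
Doing the same to "mfstbw": "ohuvdy".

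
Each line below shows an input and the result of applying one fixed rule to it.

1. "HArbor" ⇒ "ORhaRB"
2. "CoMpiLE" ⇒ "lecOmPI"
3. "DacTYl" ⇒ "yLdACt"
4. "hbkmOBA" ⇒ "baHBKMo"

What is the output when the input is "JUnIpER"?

erjuNiP

In each case the input is transformed by: move the last 2 characters to the front (rotate right by 2), then flip the case of every letter.
For "JUnIpER", step one produces "ERJUnIp"; step two turns that into "erjuNiP".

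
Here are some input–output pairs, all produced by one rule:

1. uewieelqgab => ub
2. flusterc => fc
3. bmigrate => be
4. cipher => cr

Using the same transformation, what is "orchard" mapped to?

od

Rule — take characters alternately from the front and the back (1st, last, 2nd, 2nd-last, ...), then keep only the first 2 characters.
Starting from "orchard": after the first operation, "odrrcah"; after the second, "od".
(Check on "cipher": → "crieph" → "cr" ✓)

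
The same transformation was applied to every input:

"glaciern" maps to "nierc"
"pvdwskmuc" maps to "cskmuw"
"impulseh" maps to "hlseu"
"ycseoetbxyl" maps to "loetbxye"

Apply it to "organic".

cnia

Each output is the input with this applied: delete the first 3 characters, then swap the first and last characters.
Applying both steps to "organic": "anic", then "cnia".
(Check on "impulseh": → "ulseh" → "hlseu" ✓)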